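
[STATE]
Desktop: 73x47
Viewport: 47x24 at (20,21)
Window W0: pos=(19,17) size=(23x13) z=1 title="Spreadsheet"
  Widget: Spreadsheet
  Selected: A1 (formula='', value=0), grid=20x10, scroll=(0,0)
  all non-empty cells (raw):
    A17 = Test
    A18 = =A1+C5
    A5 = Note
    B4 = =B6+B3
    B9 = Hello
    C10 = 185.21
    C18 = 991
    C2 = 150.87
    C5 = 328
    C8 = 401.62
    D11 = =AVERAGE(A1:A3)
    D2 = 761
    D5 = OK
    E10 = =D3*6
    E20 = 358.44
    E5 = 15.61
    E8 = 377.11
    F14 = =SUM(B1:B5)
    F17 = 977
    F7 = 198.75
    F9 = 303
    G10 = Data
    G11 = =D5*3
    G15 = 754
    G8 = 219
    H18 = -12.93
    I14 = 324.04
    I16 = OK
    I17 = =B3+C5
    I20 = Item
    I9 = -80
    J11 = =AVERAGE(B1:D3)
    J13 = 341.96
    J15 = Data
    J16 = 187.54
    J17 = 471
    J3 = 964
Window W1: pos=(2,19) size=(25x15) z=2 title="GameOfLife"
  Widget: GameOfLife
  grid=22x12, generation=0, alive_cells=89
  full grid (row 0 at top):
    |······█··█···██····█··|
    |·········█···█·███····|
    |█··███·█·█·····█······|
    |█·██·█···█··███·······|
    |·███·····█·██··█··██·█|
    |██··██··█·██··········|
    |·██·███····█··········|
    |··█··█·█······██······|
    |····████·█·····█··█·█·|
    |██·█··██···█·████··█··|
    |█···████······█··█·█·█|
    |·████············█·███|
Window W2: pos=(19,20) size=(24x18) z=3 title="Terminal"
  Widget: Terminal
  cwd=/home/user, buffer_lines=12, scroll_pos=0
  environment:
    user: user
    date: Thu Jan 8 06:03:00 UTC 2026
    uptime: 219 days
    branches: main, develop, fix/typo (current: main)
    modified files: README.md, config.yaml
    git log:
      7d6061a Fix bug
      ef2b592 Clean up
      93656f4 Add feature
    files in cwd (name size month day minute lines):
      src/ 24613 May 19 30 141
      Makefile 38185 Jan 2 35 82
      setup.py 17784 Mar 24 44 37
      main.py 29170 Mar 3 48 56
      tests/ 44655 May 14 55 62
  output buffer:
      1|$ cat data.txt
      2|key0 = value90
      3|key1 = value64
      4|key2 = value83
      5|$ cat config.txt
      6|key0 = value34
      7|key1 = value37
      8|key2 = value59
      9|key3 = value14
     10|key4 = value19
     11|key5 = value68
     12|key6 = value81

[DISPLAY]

 Terminal             ┃                        
──────────────────────┨                        
$ cat data.txt        ┃                        
key0 = value90        ┃                        
key1 = value64        ┃                        
key2 = value83        ┃                        
$ cat config.txt      ┃                        
key0 = value34        ┃                        
key1 = value37        ┃                        
key2 = value59        ┃                        
key3 = value14        ┃                        
key4 = value19        ┃                        
key5 = value68        ┃                        
key6 = value81        ┃                        
$ █                   ┃                        
                      ┃                        
━━━━━━━━━━━━━━━━━━━━━━┛                        
                                               
                                               
                                               
                                               
                                               
                                               
                                               


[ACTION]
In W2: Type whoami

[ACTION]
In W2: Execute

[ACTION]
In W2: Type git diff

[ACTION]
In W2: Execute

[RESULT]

 Terminal             ┃                        
──────────────────────┨                        
key3 = value14        ┃                        
key4 = value19        ┃                        
key5 = value68        ┃                        
key6 = value81        ┃                        
$ whoami              ┃                        
user                  ┃                        
$ git diff            ┃                        
diff --git a/main.py b┃                        
--- a/main.py         ┃                        
+++ b/main.py         ┃                        
@@ -1,3 +1,4 @@       ┃                        
+# updated            ┃                        
 import sys           ┃                        
$ █                   ┃                        
━━━━━━━━━━━━━━━━━━━━━━┛                        
                                               
                                               
                                               
                                               
                                               
                                               
                                               


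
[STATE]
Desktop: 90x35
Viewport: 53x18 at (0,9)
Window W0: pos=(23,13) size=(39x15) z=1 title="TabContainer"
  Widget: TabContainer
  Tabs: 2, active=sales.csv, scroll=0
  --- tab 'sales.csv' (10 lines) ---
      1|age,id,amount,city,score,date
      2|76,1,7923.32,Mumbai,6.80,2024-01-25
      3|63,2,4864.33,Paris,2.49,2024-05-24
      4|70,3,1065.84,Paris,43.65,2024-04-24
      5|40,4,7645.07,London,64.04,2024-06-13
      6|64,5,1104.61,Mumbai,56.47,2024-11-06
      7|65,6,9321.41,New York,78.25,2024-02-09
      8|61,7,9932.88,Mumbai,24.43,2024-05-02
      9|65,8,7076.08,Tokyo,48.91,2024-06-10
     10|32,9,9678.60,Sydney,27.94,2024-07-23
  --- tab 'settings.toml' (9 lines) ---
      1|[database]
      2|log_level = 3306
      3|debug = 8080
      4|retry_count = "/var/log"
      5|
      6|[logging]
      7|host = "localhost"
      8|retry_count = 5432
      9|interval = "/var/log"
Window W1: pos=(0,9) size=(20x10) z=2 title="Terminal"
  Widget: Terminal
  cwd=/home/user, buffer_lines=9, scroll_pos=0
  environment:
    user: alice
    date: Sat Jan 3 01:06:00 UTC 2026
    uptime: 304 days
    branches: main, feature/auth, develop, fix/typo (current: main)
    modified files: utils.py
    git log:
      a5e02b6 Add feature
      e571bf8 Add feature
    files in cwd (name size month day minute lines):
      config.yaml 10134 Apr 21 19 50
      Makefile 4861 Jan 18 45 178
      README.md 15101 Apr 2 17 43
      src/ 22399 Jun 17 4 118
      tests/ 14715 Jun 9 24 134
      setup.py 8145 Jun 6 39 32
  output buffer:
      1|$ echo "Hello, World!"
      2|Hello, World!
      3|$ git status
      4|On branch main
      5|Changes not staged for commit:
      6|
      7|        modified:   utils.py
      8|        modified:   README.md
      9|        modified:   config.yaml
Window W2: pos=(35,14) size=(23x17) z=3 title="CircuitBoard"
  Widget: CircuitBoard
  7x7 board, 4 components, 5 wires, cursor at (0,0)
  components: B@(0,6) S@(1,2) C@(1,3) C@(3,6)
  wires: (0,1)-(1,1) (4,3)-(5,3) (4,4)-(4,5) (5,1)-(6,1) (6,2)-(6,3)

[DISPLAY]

┏━━━━━━━━━━━━━━━━━━┓                                 
┃ Terminal         ┃                                 
┠──────────────────┨                                 
┃$ echo "Hello, Wor┃                                 
┃Hello, World!     ┃   ┏━━━━━━━━━━━━━━━━━━━━━━━━━━━━━
┃$ git status      ┃   ┃ TabContain┏━━━━━━━━━━━━━━━━━
┃On branch main    ┃   ┠───────────┃ CircuitBoard    
┃Changes not staged┃   ┃[sales.csv]┠─────────────────
┃                  ┃   ┃───────────┃   0 1 2 3 4 5 6 
┗━━━━━━━━━━━━━━━━━━┛   ┃age,id,amou┃0  [.]  ·        
                       ┃76,1,7923.3┃        │        
                       ┃63,2,4864.3┃1       ·   S   C
                       ┃70,3,1065.8┃                 
                       ┃40,4,7645.0┃2                
                       ┃64,5,1104.6┃                 
                       ┃65,6,9321.4┃3                
                       ┃61,7,9932.8┃                 
                       ┃65,8,7076.0┃4               ·


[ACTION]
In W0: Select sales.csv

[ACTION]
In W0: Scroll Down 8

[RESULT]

┏━━━━━━━━━━━━━━━━━━┓                                 
┃ Terminal         ┃                                 
┠──────────────────┨                                 
┃$ echo "Hello, Wor┃                                 
┃Hello, World!     ┃   ┏━━━━━━━━━━━━━━━━━━━━━━━━━━━━━
┃$ git status      ┃   ┃ TabContain┏━━━━━━━━━━━━━━━━━
┃On branch main    ┃   ┠───────────┃ CircuitBoard    
┃Changes not staged┃   ┃[sales.csv]┠─────────────────
┃                  ┃   ┃───────────┃   0 1 2 3 4 5 6 
┗━━━━━━━━━━━━━━━━━━┛   ┃65,8,7076.0┃0  [.]  ·        
                       ┃32,9,9678.6┃        │        
                       ┃           ┃1       ·   S   C
                       ┃           ┃                 
                       ┃           ┃2                
                       ┃           ┃                 
                       ┃           ┃3                
                       ┃           ┃                 
                       ┃           ┃4               ·


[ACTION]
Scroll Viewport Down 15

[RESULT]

┃                  ┃   ┃───────────┃   0 1 2 3 4 5 6 
┗━━━━━━━━━━━━━━━━━━┛   ┃65,8,7076.0┃0  [.]  ·        
                       ┃32,9,9678.6┃        │        
                       ┃           ┃1       ·   S   C
                       ┃           ┃                 
                       ┃           ┃2                
                       ┃           ┃                 
                       ┃           ┃3                
                       ┃           ┃                 
                       ┃           ┃4               ·
                       ┗━━━━━━━━━━━┃                │
                                   ┃5       ·       ·
                                   ┃        │        
                                   ┗━━━━━━━━━━━━━━━━━
                                                     
                                                     
                                                     
                                                     


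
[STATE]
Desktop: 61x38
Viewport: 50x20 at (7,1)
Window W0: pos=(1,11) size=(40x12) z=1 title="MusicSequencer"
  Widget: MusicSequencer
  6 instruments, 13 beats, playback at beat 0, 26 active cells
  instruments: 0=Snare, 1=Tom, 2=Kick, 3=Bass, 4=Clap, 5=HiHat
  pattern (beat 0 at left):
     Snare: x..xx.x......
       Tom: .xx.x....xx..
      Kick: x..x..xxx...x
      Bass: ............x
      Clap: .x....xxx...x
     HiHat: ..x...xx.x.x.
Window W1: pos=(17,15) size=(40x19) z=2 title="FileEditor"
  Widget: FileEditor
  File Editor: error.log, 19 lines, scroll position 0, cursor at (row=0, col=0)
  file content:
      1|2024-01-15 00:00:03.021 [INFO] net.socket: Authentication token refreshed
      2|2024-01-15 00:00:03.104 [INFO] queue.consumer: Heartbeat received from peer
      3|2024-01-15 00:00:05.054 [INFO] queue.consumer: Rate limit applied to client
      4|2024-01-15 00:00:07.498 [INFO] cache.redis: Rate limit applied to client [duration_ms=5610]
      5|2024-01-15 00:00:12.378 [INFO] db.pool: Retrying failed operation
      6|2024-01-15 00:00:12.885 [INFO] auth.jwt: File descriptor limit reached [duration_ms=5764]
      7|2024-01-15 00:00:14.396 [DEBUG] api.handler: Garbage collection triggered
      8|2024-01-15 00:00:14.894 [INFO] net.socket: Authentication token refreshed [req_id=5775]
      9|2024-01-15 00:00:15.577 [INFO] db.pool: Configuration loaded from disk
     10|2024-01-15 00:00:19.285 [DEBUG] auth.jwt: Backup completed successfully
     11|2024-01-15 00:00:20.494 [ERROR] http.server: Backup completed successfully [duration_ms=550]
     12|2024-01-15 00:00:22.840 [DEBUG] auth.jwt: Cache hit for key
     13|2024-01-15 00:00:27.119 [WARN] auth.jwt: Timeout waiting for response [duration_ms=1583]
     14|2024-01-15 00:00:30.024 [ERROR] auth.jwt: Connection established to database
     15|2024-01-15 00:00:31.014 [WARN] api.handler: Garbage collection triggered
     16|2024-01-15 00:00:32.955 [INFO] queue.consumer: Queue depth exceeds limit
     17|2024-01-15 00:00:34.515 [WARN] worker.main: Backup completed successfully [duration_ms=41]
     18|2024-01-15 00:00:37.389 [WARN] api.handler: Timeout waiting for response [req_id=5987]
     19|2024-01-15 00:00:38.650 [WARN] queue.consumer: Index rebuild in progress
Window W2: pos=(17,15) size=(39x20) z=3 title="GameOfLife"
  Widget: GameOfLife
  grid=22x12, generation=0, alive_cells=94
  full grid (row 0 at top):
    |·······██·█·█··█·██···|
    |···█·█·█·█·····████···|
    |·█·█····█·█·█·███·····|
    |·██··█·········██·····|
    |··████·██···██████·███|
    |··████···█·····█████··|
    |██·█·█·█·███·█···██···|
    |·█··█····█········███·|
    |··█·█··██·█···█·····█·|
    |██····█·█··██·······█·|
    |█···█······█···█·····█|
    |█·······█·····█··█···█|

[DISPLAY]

                                                  
                                                  
                                                  
                                                  
                                                  
                                                  
                                                  
                                                  
                                                  
                                                  
━━━━━━━━━━━━━━━━━━━━━━━━━━━━━━━━━┓                
cSequencer                       ┃                
─────────────────────────────────┨                
 ▼123456789012                   ┃                
e█··██·█··┏━━━━━━━━━━━━━━━━━━━━━━━━━━━━━━━━━━━━━┓┓
m·██·█····┃ GameOfLife                          ┃┃
k█··█··███┠─────────────────────────────────────┨┨
s·········┃Gen: 0                               ┃┃
p·█····███┃·······██·█·█··█·██···               ┃┃
t··█···██·┃···█·█·█·█·····████···               ┃┃


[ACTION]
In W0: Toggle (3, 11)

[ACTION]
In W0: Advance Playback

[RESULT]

                                                  
                                                  
                                                  
                                                  
                                                  
                                                  
                                                  
                                                  
                                                  
                                                  
━━━━━━━━━━━━━━━━━━━━━━━━━━━━━━━━━┓                
cSequencer                       ┃                
─────────────────────────────────┨                
 0▼23456789012                   ┃                
e█··██·█··┏━━━━━━━━━━━━━━━━━━━━━━━━━━━━━━━━━━━━━┓┓
m·██·█····┃ GameOfLife                          ┃┃
k█··█··███┠─────────────────────────────────────┨┨
s·········┃Gen: 0                               ┃┃
p·█····███┃·······██·█·█··█·██···               ┃┃
t··█···██·┃···█·█·█·█·····████···               ┃┃


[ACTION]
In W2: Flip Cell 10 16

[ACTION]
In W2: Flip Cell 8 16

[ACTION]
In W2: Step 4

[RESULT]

                                                  
                                                  
                                                  
                                                  
                                                  
                                                  
                                                  
                                                  
                                                  
                                                  
━━━━━━━━━━━━━━━━━━━━━━━━━━━━━━━━━┓                
cSequencer                       ┃                
─────────────────────────────────┨                
 0▼23456789012                   ┃                
e█··██·█··┏━━━━━━━━━━━━━━━━━━━━━━━━━━━━━━━━━━━━━┓┓
m·██·█····┃ GameOfLife                          ┃┃
k█··█··███┠─────────────────────────────────────┨┨
s·········┃Gen: 4                               ┃┃
p·█····███┃·········█·██·········               ┃┃
t··█···██·┃··██·█···█·███········               ┃┃


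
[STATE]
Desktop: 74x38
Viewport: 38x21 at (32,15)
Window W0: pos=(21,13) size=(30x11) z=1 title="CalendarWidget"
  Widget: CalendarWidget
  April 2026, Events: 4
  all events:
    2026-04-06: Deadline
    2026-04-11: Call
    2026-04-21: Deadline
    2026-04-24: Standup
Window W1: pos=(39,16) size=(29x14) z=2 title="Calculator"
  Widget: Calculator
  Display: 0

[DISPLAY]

──────────────────┨                   
pril 20┏━━━━━━━━━━━━━━━━━━━━━━━━━━━┓  
h Fr Sa┃ Calculator                ┃  
2  3  4┠───────────────────────────┨  
 9 10 1┃                          0┃  
6 17 18┃┌───┬───┬───┬───┐          ┃  
23 24* ┃│ 7 │ 8 │ 9 │ ÷ │          ┃  
0      ┃├───┼───┼───┼───┤          ┃  
━━━━━━━┃│ 4 │ 5 │ 6 │ × │          ┃  
       ┃├───┼───┼───┼───┤          ┃  
       ┃│ 1 │ 2 │ 3 │ - │          ┃  
       ┃├───┼───┼───┼───┤          ┃  
       ┃│ 0 │ . │ = │ + │          ┃  
       ┃└───┴───┴───┴───┘          ┃  
       ┗━━━━━━━━━━━━━━━━━━━━━━━━━━━┛  
                                      
                                      
                                      
                                      
                                      
                                      


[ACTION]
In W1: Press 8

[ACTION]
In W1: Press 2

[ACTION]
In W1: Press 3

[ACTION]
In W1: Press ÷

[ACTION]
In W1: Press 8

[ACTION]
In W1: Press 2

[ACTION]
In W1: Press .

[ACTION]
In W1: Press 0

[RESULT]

──────────────────┨                   
pril 20┏━━━━━━━━━━━━━━━━━━━━━━━━━━━┓  
h Fr Sa┃ Calculator                ┃  
2  3  4┠───────────────────────────┨  
 9 10 1┃                       82.0┃  
6 17 18┃┌───┬───┬───┬───┐          ┃  
23 24* ┃│ 7 │ 8 │ 9 │ ÷ │          ┃  
0      ┃├───┼───┼───┼───┤          ┃  
━━━━━━━┃│ 4 │ 5 │ 6 │ × │          ┃  
       ┃├───┼───┼───┼───┤          ┃  
       ┃│ 1 │ 2 │ 3 │ - │          ┃  
       ┃├───┼───┼───┼───┤          ┃  
       ┃│ 0 │ . │ = │ + │          ┃  
       ┃└───┴───┴───┴───┘          ┃  
       ┗━━━━━━━━━━━━━━━━━━━━━━━━━━━┛  
                                      
                                      
                                      
                                      
                                      
                                      


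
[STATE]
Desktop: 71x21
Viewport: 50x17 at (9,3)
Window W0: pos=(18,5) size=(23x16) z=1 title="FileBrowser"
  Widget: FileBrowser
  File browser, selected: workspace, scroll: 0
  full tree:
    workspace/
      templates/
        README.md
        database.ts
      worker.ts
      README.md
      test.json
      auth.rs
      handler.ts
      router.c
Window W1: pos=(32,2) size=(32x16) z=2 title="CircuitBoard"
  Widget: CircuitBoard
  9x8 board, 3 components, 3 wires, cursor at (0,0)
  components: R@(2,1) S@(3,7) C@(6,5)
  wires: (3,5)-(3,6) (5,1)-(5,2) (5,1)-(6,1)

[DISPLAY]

                       ┃ CircuitBoard             
                       ┠──────────────────────────
         ┏━━━━━━━━━━━━━┃   0 1 2 3 4 5 6 7 8      
         ┃ FileBrowser ┃0  [.]                    
         ┠─────────────┃                          
         ┃> [-] workspa┃1                         
         ┃    [+] templ┃                          
         ┃    worker.ts┃2       R                 
         ┃    README.md┃                          
         ┃    test.json┃3                       · 
         ┃    auth.rs  ┃                          
         ┃    handler.t┃4                         
         ┃    router.c ┃                          
         ┃             ┃5       · ─ ·             
         ┃             ┗━━━━━━━━━━━━━━━━━━━━━━━━━━
         ┃                     ┃                  
         ┃                     ┃                  


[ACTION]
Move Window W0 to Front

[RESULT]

                       ┃ CircuitBoard             
                       ┠──────────────────────────
         ┏━━━━━━━━━━━━━━━━━━━━━┓ 3 4 5 6 7 8      
         ┃ FileBrowser         ┃                  
         ┠─────────────────────┨                  
         ┃> [-] workspace/     ┃                  
         ┃    [+] templates/   ┃                  
         ┃    worker.ts        ┃R                 
         ┃    README.md        ┃                  
         ┃    test.json        ┃                · 
         ┃    auth.rs          ┃                  
         ┃    handler.ts       ┃                  
         ┃    router.c         ┃                  
         ┃                     ┃· ─ ·             
         ┃                     ┃━━━━━━━━━━━━━━━━━━
         ┃                     ┃                  
         ┃                     ┃                  


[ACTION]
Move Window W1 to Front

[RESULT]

                       ┃ CircuitBoard             
                       ┠──────────────────────────
         ┏━━━━━━━━━━━━━┃   0 1 2 3 4 5 6 7 8      
         ┃ FileBrowser ┃0  [.]                    
         ┠─────────────┃                          
         ┃> [-] workspa┃1                         
         ┃    [+] templ┃                          
         ┃    worker.ts┃2       R                 
         ┃    README.md┃                          
         ┃    test.json┃3                       · 
         ┃    auth.rs  ┃                          
         ┃    handler.t┃4                         
         ┃    router.c ┃                          
         ┃             ┃5       · ─ ·             
         ┃             ┗━━━━━━━━━━━━━━━━━━━━━━━━━━
         ┃                     ┃                  
         ┃                     ┃                  


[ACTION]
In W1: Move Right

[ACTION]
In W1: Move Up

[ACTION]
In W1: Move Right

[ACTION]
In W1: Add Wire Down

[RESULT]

                       ┃ CircuitBoard             
                       ┠──────────────────────────
         ┏━━━━━━━━━━━━━┃   0 1 2 3 4 5 6 7 8      
         ┃ FileBrowser ┃0          [.]            
         ┠─────────────┃            │             
         ┃> [-] workspa┃1           ·             
         ┃    [+] templ┃                          
         ┃    worker.ts┃2       R                 
         ┃    README.md┃                          
         ┃    test.json┃3                       · 
         ┃    auth.rs  ┃                          
         ┃    handler.t┃4                         
         ┃    router.c ┃                          
         ┃             ┃5       · ─ ·             
         ┃             ┗━━━━━━━━━━━━━━━━━━━━━━━━━━
         ┃                     ┃                  
         ┃                     ┃                  


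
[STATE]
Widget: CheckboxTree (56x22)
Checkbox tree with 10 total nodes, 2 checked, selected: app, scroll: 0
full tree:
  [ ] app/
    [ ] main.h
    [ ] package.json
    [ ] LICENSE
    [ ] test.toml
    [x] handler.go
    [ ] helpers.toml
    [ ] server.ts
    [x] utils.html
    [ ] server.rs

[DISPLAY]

>[-] app/                                               
   [ ] main.h                                           
   [ ] package.json                                     
   [ ] LICENSE                                          
   [ ] test.toml                                        
   [x] handler.go                                       
   [ ] helpers.toml                                     
   [ ] server.ts                                        
   [x] utils.html                                       
   [ ] server.rs                                        
                                                        
                                                        
                                                        
                                                        
                                                        
                                                        
                                                        
                                                        
                                                        
                                                        
                                                        
                                                        


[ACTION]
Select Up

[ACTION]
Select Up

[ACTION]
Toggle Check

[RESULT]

>[x] app/                                               
   [x] main.h                                           
   [x] package.json                                     
   [x] LICENSE                                          
   [x] test.toml                                        
   [x] handler.go                                       
   [x] helpers.toml                                     
   [x] server.ts                                        
   [x] utils.html                                       
   [x] server.rs                                        
                                                        
                                                        
                                                        
                                                        
                                                        
                                                        
                                                        
                                                        
                                                        
                                                        
                                                        
                                                        


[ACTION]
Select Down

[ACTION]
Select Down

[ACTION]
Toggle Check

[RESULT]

 [-] app/                                               
   [x] main.h                                           
>  [ ] package.json                                     
   [x] LICENSE                                          
   [x] test.toml                                        
   [x] handler.go                                       
   [x] helpers.toml                                     
   [x] server.ts                                        
   [x] utils.html                                       
   [x] server.rs                                        
                                                        
                                                        
                                                        
                                                        
                                                        
                                                        
                                                        
                                                        
                                                        
                                                        
                                                        
                                                        


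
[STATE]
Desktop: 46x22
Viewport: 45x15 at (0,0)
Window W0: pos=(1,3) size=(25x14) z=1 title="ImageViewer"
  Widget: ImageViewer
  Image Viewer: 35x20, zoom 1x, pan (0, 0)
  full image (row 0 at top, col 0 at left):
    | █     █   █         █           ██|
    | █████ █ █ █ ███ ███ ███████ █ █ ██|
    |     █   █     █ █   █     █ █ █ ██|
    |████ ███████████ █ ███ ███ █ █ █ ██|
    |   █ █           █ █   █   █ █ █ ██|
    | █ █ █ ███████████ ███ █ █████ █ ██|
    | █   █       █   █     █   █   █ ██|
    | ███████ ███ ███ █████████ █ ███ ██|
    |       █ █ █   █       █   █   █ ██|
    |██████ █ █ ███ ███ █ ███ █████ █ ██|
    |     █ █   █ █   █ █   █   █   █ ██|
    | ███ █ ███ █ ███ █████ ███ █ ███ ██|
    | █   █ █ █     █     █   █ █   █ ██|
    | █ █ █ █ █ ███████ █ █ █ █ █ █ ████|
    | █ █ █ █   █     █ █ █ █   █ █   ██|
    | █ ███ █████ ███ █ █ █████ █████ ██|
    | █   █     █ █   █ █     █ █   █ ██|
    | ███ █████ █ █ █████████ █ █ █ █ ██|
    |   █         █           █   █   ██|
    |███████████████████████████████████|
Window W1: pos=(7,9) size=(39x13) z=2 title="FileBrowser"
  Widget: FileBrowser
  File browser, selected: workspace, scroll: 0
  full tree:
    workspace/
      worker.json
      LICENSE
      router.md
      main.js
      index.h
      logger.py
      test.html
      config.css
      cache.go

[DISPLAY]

                                             
                                             
                                             
 ┏━━━━━━━━━━━━━━━━━━━━━━━┓                   
 ┃ ImageViewer           ┃                   
 ┠───────────────────────┨                   
 ┃ █     █   █         █ ┃                   
 ┃ █████ █ █ █ ███ ███ ██┃                   
 ┃     █   █     █ █   █ ┃                   
 ┃████ ┏━━━━━━━━━━━━━━━━━━━━━━━━━━━━━━━━━━━━━
 ┃   █ ┃ FileBrowser                         
 ┃ █ █ ┠─────────────────────────────────────
 ┃ █   ┃> [-] workspace/                     
 ┃ ████┃    worker.json                      
 ┃     ┃    LICENSE                          


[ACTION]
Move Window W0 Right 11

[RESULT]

                                             
                                             
                                             
            ┏━━━━━━━━━━━━━━━━━━━━━━━┓        
            ┃ ImageViewer           ┃        
            ┠───────────────────────┨        
            ┃ █     █   █         █ ┃        
            ┃ █████ █ █ █ ███ ███ ██┃        
            ┃     █   █     █ █   █ ┃        
       ┏━━━━━━━━━━━━━━━━━━━━━━━━━━━━━━━━━━━━━
       ┃ FileBrowser                         
       ┠─────────────────────────────────────
       ┃> [-] workspace/                     
       ┃    worker.json                      
       ┃    LICENSE                          


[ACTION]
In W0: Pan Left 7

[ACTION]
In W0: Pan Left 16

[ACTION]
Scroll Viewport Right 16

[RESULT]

                                             
                                             
                                             
           ┏━━━━━━━━━━━━━━━━━━━━━━━┓         
           ┃ ImageViewer           ┃         
           ┠───────────────────────┨         
           ┃ █     █   █         █ ┃         
           ┃ █████ █ █ █ ███ ███ ██┃         
           ┃     █   █     █ █   █ ┃         
      ┏━━━━━━━━━━━━━━━━━━━━━━━━━━━━━━━━━━━━━┓
      ┃ FileBrowser                         ┃
      ┠─────────────────────────────────────┨
      ┃> [-] workspace/                     ┃
      ┃    worker.json                      ┃
      ┃    LICENSE                          ┃


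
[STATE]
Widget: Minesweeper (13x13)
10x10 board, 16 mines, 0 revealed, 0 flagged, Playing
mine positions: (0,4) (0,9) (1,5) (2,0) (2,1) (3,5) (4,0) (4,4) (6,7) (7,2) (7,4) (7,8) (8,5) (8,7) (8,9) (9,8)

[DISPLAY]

■■■■■■■■■■   
■■■■■■■■■■   
■■■■■■■■■■   
■■■■■■■■■■   
■■■■■■■■■■   
■■■■■■■■■■   
■■■■■■■■■■   
■■■■■■■■■■   
■■■■■■■■■■   
■■■■■■■■■■   
             
             
             


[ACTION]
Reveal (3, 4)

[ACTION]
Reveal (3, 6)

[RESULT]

■■■■■■■■■■   
■■■■■■■■■■   
■■■■■■■■■■   
■■■■2■1■■■   
■■■■■■■■■■   
■■■■■■■■■■   
■■■■■■■■■■   
■■■■■■■■■■   
■■■■■■■■■■   
■■■■■■■■■■   
             
             
             


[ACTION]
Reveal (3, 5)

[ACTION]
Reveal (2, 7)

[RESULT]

■■■■✹■■■■✹   
■■■■■✹■■■■   
✹✹■■■■■■■■   
■■■■2✹1■■■   
✹■■■✹■■■■■   
■■■■■■■■■■   
■■■■■■■✹■■   
■■✹■✹■■■✹■   
■■■■■✹■✹■✹   
■■■■■■■■✹■   
             
             
             


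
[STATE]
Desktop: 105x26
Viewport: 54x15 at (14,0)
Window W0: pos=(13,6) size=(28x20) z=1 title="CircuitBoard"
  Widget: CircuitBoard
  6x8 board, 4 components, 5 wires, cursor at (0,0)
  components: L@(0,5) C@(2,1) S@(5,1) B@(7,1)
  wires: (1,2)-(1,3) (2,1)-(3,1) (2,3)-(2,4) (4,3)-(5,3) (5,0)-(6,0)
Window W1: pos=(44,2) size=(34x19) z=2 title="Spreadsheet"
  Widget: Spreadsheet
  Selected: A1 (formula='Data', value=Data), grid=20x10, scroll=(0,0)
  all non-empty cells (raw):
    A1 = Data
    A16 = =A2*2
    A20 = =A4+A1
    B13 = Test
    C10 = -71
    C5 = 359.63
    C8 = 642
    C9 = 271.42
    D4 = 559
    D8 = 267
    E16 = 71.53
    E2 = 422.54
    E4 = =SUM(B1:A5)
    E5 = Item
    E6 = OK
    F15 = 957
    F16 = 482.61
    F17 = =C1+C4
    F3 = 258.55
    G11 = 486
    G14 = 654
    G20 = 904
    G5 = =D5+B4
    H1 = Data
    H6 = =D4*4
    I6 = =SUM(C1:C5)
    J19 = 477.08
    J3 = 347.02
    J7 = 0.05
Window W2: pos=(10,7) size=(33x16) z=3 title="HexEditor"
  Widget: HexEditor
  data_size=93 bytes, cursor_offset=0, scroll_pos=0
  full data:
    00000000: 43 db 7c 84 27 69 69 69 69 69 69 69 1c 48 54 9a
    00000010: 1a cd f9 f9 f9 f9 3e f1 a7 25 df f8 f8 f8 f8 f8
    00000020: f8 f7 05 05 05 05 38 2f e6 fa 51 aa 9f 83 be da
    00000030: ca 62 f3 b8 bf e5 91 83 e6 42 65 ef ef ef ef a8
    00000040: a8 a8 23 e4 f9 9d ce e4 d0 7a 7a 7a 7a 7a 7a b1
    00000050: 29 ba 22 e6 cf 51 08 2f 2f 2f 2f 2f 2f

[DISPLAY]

                                                      
                                                      
                              ┏━━━━━━━━━━━━━━━━━━━━━━━
                              ┃ Spreadsheet           
                              ┠───────────────────────
                              ┃A1: Data               
━━━━━━━━━━━━━━━━━━━━━━━━━━┓   ┃       A       B       
━━━━━━━━━━━━━━━━━━━━━━━━━━━━┓ ┃-----------------------
xEditor                     ┃ ┃  1 [Data]         0   
────────────────────────────┨ ┃  2        0       0   
00000  43 db 7c 84 27 69 69 ┃ ┃  3        0       0   
00010  1a cd f9 f9 f9 f9 3e ┃ ┃  4        0       0   
00020  f8 f7 05 05 05 05 38 ┃ ┃  5        0       0  3
00030  ca 62 f3 b8 bf e5 91 ┃ ┃  6        0       0   
00040  a8 a8 23 e4 f9 9d ce ┃ ┃  7        0       0   


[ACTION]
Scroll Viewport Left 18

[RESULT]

                                                      
                                                      
                                            ┏━━━━━━━━━
                                            ┃ Spreadsh
                                            ┠─────────
                                            ┃A1: Data 
             ┏━━━━━━━━━━━━━━━━━━━━━━━━━━┓   ┃       A 
          ┏━━━━━━━━━━━━━━━━━━━━━━━━━━━━━━━┓ ┃---------
          ┃ HexEditor                     ┃ ┃  1 [Data
          ┠───────────────────────────────┨ ┃  2      
          ┃00000000  43 db 7c 84 27 69 69 ┃ ┃  3      
          ┃00000010  1a cd f9 f9 f9 f9 3e ┃ ┃  4      
          ┃00000020  f8 f7 05 05 05 05 38 ┃ ┃  5      
          ┃00000030  ca 62 f3 b8 bf e5 91 ┃ ┃  6      
          ┃00000040  a8 a8 23 e4 f9 9d ce ┃ ┃  7      


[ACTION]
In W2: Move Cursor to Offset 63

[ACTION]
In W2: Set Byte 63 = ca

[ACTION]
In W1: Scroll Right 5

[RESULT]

                                                      
                                                      
                                            ┏━━━━━━━━━
                                            ┃ Spreadsh
                                            ┠─────────
                                            ┃A1: Data 
             ┏━━━━━━━━━━━━━━━━━━━━━━━━━━┓   ┃       F 
          ┏━━━━━━━━━━━━━━━━━━━━━━━━━━━━━━━┓ ┃---------
          ┃ HexEditor                     ┃ ┃  1      
          ┠───────────────────────────────┨ ┃  2      
          ┃00000000  43 db 7c 84 27 69 69 ┃ ┃  3   258
          ┃00000010  1a cd f9 f9 f9 f9 3e ┃ ┃  4      
          ┃00000020  f8 f7 05 05 05 05 38 ┃ ┃  5      
          ┃00000030  ca 62 f3 b8 bf e5 91 ┃ ┃  6      
          ┃00000040  a8 a8 23 e4 f9 9d ce ┃ ┃  7      
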